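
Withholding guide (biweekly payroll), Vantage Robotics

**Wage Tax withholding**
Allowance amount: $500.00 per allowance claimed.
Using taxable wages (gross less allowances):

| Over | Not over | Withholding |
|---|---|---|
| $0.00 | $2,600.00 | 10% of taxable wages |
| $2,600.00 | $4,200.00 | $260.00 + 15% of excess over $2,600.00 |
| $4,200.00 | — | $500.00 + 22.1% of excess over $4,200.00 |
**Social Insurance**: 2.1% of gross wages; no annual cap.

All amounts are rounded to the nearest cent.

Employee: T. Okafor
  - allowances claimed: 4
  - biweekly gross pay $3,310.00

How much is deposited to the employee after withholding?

$3,109.49

Wage Tax: taxable = $3,310.00 − 4×$500.00 = $1,310.00
  10% × $1,310.00 = $131.00
Social Insurance: 2.1% × $3,310.00 = $69.51
Total withheld: $131.00 + $69.51 = $200.51
Net pay: $3,310.00 − $200.51 = $3,109.49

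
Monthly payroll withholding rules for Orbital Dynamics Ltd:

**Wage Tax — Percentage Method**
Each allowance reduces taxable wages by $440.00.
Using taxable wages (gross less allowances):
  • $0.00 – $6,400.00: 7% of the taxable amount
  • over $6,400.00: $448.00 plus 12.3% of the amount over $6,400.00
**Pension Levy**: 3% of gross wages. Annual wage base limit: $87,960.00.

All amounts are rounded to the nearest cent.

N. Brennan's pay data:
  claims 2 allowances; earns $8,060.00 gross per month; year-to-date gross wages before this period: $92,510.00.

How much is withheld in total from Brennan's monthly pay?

Wage Tax: taxable = $8,060.00 − 2×$440.00 = $7,180.00
  $448.00 + 12.3% × ($7,180.00 − $6,400.00) = $448.00 + 12.3% × $780.00 = $543.94
Pension Levy: YTD $92,510.00 ≥ cap $87,960.00 → $0.00
Total: $543.94 + $0.00 = $543.94

$543.94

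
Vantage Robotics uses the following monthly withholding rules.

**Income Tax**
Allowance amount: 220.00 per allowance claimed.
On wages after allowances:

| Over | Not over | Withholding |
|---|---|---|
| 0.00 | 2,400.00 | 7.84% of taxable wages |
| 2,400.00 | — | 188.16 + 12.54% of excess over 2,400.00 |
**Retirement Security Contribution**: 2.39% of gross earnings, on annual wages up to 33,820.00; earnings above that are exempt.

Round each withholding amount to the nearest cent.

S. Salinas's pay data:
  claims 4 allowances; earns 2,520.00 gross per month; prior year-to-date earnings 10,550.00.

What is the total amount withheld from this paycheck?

188.81

Income Tax: taxable = 2,520.00 − 4×220.00 = 1,640.00
  7.84% × 1,640.00 = 128.58
Retirement Security Contribution: 2.39% × 2,520.00 = 60.23
Total: 128.58 + 60.23 = 188.81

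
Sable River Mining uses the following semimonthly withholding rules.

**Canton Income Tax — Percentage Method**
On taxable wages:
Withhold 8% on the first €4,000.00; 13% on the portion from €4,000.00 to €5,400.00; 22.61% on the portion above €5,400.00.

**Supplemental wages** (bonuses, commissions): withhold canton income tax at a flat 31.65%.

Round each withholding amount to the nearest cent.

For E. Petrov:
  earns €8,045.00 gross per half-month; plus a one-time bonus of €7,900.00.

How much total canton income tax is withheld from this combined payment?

Canton Income Tax: taxable = €8,045.00
  €502.00 + 22.61% × (€8,045.00 − €5,400.00) = €502.00 + 22.61% × €2,645.00 = €1,100.03
Supplemental (31.65% flat on bonus): 31.65% × €7,900.00 = €2,500.35
Total canton income tax: €1,100.03 + €2,500.35 = €3,600.38

€3,600.38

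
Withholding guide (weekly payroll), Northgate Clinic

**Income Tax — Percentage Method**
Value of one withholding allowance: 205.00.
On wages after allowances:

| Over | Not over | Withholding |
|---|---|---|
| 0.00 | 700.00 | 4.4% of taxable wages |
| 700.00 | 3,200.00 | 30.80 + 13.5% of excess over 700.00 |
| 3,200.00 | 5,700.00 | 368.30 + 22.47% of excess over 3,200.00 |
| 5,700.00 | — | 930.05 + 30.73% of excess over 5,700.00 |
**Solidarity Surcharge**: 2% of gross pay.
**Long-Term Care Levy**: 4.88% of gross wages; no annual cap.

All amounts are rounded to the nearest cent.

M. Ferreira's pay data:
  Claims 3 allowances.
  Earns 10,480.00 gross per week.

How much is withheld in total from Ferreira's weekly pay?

Income Tax: taxable = 10,480.00 − 3×205.00 = 9,865.00
  930.05 + 30.73% × (9,865.00 − 5,700.00) = 930.05 + 30.73% × 4,165.00 = 2,209.95
Solidarity Surcharge: 2% × 10,480.00 = 209.60
Long-Term Care Levy: 4.88% × 10,480.00 = 511.42
Total: 2,209.95 + 209.60 + 511.42 = 2,930.97

2,930.97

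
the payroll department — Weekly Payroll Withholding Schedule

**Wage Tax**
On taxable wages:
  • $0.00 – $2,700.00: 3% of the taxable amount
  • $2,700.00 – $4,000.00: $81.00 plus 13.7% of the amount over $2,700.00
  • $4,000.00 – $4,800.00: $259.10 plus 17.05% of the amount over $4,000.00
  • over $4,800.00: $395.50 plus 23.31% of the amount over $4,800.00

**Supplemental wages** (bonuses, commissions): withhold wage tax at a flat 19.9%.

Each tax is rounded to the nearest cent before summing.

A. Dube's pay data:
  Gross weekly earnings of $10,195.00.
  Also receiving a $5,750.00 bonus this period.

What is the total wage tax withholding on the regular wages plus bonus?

$2,797.32

Wage Tax: taxable = $10,195.00
  $395.50 + 23.31% × ($10,195.00 − $4,800.00) = $395.50 + 23.31% × $5,395.00 = $1,653.07
Supplemental (19.9% flat on bonus): 19.9% × $5,750.00 = $1,144.25
Total wage tax: $1,653.07 + $1,144.25 = $2,797.32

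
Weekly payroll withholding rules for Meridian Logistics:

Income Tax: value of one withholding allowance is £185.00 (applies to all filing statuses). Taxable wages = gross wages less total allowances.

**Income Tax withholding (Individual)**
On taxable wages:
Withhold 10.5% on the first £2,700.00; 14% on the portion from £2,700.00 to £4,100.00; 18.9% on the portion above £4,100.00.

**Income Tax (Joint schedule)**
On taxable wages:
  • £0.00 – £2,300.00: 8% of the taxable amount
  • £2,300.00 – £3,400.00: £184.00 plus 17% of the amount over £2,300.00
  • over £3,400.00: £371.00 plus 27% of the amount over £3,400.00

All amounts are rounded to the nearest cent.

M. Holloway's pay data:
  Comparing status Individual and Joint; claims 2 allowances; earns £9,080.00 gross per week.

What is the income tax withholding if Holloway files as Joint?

£1,804.70

Income Tax (Joint): taxable = £9,080.00 − 2×£185.00 = £8,710.00
  £371.00 + 27% × (£8,710.00 − £3,400.00) = £371.00 + 27% × £5,310.00 = £1,804.70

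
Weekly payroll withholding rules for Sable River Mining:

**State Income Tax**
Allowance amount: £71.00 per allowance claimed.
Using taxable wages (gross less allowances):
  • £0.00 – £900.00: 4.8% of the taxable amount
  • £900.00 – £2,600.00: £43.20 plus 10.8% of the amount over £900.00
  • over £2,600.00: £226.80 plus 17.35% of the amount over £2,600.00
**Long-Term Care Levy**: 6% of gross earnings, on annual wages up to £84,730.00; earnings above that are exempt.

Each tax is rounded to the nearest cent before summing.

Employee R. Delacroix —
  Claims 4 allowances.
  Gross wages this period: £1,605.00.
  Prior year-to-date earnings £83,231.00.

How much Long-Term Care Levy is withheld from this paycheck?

£89.94

Long-Term Care Levy: cap £84,730.00 − YTD £83,231.00 = £1,499.00 subject; 6% × £1,499.00 = £89.94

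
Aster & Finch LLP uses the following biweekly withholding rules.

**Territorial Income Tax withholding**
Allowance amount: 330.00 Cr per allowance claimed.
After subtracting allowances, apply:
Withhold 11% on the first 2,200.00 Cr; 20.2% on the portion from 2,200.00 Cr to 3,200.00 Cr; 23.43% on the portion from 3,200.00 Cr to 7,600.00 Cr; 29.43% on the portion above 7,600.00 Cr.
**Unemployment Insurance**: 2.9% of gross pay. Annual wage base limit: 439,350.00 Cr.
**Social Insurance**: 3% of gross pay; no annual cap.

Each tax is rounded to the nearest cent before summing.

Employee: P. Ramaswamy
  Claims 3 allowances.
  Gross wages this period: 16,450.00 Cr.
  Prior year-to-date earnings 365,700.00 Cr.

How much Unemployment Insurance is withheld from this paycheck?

Unemployment Insurance: 2.9% × 16,450.00 Cr = 477.05 Cr

477.05 Cr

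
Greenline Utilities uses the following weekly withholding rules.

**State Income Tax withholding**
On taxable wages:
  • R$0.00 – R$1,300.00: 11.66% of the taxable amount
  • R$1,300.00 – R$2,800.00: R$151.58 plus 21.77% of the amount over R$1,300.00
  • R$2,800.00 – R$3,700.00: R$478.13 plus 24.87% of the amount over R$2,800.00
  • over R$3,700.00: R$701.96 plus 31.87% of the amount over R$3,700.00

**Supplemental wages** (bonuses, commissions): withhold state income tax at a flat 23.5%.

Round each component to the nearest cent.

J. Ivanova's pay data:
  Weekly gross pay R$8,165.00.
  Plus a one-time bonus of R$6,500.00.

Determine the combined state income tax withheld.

R$3,652.46

State Income Tax: taxable = R$8,165.00
  R$701.96 + 31.87% × (R$8,165.00 − R$3,700.00) = R$701.96 + 31.87% × R$4,465.00 = R$2,124.96
Supplemental (23.5% flat on bonus): 23.5% × R$6,500.00 = R$1,527.50
Total state income tax: R$2,124.96 + R$1,527.50 = R$3,652.46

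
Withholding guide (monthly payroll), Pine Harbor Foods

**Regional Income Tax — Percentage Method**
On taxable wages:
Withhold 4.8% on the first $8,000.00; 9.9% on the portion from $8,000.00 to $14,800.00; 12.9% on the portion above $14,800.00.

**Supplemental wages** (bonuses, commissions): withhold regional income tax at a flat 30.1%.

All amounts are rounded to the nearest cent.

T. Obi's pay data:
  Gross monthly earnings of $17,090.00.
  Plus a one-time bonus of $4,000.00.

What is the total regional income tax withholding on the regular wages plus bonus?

Regional Income Tax: taxable = $17,090.00
  $1,057.20 + 12.9% × ($17,090.00 − $14,800.00) = $1,057.20 + 12.9% × $2,290.00 = $1,352.61
Supplemental (30.1% flat on bonus): 30.1% × $4,000.00 = $1,204.00
Total regional income tax: $1,352.61 + $1,204.00 = $2,556.61

$2,556.61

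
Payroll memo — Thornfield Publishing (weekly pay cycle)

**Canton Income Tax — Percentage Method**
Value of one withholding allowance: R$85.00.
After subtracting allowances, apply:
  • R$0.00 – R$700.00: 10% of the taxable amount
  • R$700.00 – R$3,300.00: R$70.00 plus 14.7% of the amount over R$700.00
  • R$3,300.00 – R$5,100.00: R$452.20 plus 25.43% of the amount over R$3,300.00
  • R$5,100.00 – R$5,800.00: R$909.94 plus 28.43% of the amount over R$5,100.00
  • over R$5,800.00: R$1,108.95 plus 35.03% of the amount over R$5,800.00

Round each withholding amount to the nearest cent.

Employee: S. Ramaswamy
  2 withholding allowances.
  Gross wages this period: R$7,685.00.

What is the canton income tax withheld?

R$1,709.71

Canton Income Tax: taxable = R$7,685.00 − 2×R$85.00 = R$7,515.00
  R$1,108.95 + 35.03% × (R$7,515.00 − R$5,800.00) = R$1,108.95 + 35.03% × R$1,715.00 = R$1,709.71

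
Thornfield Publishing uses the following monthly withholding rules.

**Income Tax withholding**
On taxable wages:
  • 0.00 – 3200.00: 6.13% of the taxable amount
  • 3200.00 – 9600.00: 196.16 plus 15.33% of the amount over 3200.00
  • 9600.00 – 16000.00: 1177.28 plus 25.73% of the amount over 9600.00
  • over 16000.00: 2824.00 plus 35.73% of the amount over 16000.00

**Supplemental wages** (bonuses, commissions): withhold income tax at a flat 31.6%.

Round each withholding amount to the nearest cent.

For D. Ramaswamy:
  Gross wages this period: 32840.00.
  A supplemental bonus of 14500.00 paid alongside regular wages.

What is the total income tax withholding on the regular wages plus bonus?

13422.93

Income Tax: taxable = 32840.00
  2824.00 + 35.73% × (32840.00 − 16000.00) = 2824.00 + 35.73% × 16840.00 = 8840.93
Supplemental (31.6% flat on bonus): 31.6% × 14500.00 = 4582.00
Total income tax: 8840.93 + 4582.00 = 13422.93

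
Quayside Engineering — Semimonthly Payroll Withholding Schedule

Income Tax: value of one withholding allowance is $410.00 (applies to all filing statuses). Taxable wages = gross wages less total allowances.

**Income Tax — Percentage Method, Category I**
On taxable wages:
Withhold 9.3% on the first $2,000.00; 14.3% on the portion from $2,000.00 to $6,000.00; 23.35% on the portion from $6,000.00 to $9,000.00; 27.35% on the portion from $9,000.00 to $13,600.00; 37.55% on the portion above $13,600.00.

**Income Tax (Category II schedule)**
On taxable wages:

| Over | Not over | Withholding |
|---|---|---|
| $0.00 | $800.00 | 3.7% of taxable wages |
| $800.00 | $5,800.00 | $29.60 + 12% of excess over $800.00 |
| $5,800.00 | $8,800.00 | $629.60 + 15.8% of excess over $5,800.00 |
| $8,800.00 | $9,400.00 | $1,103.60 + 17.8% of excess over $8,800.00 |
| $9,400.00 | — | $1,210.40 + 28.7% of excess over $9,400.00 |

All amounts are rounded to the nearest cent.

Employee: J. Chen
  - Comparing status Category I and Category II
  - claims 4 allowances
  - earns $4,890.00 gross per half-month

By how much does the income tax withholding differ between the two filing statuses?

Income Tax (Category I): taxable = $4,890.00 − 4×$410.00 = $3,250.00
  $186.00 + 14.3% × ($3,250.00 − $2,000.00) = $186.00 + 14.3% × $1,250.00 = $364.75
Income Tax (Category II): taxable = $4,890.00 − 4×$410.00 = $3,250.00
  $29.60 + 12% × ($3,250.00 − $800.00) = $29.60 + 12% × $2,450.00 = $323.60
Difference: |$364.75 − $323.60| = $41.15 (higher under Category I)

$41.15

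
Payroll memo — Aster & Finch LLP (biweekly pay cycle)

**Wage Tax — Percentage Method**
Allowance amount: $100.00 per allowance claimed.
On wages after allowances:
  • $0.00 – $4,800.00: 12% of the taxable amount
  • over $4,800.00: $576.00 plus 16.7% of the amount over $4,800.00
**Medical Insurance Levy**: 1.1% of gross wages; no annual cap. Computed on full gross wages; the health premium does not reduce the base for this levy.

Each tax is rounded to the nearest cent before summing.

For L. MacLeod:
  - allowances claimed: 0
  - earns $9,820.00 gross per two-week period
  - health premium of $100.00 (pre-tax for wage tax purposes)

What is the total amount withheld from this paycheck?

$1,505.66

Wage Tax: taxable = $9,820.00 − $100.00 = $9,720.00
  $576.00 + 16.7% × ($9,720.00 − $4,800.00) = $576.00 + 16.7% × $4,920.00 = $1,397.64
Medical Insurance Levy: 1.1% × $9,820.00 = $108.02
Total: $1,397.64 + $108.02 = $1,505.66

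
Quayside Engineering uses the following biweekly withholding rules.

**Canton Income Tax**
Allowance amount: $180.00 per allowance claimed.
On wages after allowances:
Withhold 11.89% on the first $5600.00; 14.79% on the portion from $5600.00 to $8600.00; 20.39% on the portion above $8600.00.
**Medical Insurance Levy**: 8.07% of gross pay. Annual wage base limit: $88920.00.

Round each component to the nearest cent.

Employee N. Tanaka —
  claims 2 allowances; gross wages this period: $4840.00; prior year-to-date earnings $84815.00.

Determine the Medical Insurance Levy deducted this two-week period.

$331.27

Medical Insurance Levy: cap $88920.00 − YTD $84815.00 = $4105.00 subject; 8.07% × $4105.00 = $331.27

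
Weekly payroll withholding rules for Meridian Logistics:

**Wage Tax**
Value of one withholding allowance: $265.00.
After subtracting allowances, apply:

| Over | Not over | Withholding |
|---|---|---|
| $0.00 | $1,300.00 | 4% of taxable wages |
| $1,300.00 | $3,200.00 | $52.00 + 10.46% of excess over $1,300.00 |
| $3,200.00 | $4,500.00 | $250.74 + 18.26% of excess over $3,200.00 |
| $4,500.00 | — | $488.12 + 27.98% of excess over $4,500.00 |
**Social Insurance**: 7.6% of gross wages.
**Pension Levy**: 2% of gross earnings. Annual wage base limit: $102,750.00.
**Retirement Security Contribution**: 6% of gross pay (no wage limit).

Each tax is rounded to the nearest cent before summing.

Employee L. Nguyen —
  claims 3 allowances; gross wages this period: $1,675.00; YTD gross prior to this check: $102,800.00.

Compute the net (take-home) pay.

Wage Tax: taxable = $1,675.00 − 3×$265.00 = $880.00
  4% × $880.00 = $35.20
Social Insurance: 7.6% × $1,675.00 = $127.30
Pension Levy: YTD $102,800.00 ≥ cap $102,750.00 → $0.00
Retirement Security Contribution: 6% × $1,675.00 = $100.50
Total withheld: $35.20 + $127.30 + $0.00 + $100.50 = $263.00
Net pay: $1,675.00 − $263.00 = $1,412.00

$1,412.00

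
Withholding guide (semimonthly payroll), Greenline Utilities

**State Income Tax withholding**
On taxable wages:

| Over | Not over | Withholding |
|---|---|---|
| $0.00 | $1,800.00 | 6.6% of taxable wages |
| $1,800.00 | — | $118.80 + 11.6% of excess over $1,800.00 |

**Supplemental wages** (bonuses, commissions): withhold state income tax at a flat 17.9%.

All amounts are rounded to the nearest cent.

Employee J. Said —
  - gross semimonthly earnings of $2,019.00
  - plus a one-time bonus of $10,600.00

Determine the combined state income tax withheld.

$2,041.60

State Income Tax: taxable = $2,019.00
  $118.80 + 11.6% × ($2,019.00 − $1,800.00) = $118.80 + 11.6% × $219.00 = $144.20
Supplemental (17.9% flat on bonus): 17.9% × $10,600.00 = $1,897.40
Total state income tax: $144.20 + $1,897.40 = $2,041.60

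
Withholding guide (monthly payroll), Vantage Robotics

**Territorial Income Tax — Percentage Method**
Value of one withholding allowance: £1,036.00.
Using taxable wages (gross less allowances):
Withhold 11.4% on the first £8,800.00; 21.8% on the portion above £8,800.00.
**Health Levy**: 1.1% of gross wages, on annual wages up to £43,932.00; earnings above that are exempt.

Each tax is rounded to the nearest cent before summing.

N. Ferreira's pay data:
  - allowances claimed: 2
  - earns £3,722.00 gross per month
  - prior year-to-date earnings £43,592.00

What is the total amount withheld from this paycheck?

Territorial Income Tax: taxable = £3,722.00 − 2×£1,036.00 = £1,650.00
  11.4% × £1,650.00 = £188.10
Health Levy: cap £43,932.00 − YTD £43,592.00 = £340.00 subject; 1.1% × £340.00 = £3.74
Total: £188.10 + £3.74 = £191.84

£191.84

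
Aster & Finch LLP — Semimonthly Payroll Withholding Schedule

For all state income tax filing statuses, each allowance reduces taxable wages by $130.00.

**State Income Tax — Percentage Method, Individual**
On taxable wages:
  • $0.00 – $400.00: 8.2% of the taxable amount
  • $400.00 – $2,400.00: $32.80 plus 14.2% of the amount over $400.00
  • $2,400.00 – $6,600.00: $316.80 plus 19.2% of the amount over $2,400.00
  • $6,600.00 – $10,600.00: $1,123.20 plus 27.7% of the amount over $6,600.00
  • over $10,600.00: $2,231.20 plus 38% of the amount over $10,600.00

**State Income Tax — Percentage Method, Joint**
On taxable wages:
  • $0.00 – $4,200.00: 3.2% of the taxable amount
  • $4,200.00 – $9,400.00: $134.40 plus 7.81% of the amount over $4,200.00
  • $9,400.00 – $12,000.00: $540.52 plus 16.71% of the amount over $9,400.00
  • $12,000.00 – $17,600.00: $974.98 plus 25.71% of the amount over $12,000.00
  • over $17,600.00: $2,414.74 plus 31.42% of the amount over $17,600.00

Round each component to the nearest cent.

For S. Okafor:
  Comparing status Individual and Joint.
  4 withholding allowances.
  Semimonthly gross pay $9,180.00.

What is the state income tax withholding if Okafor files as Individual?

State Income Tax (Individual): taxable = $9,180.00 − 4×$130.00 = $8,660.00
  $1,123.20 + 27.7% × ($8,660.00 − $6,600.00) = $1,123.20 + 27.7% × $2,060.00 = $1,693.82

$1,693.82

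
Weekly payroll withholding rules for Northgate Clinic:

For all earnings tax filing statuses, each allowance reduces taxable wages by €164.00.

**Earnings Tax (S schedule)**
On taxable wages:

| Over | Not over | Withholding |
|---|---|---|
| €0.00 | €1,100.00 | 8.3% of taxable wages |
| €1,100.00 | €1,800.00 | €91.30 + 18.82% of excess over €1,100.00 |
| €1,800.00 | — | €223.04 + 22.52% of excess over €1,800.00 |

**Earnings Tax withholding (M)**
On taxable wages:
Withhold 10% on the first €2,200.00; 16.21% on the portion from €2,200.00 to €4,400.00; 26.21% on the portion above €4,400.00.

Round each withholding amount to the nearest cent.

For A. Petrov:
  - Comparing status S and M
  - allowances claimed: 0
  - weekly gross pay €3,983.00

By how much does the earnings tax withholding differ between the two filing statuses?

Earnings Tax (S): taxable = €3,983.00
  €223.04 + 22.52% × (€3,983.00 − €1,800.00) = €223.04 + 22.52% × €2,183.00 = €714.65
Earnings Tax (M): taxable = €3,983.00
  €220.00 + 16.21% × (€3,983.00 − €2,200.00) = €220.00 + 16.21% × €1,783.00 = €509.02
Difference: |€714.65 − €509.02| = €205.63 (higher under S)

€205.63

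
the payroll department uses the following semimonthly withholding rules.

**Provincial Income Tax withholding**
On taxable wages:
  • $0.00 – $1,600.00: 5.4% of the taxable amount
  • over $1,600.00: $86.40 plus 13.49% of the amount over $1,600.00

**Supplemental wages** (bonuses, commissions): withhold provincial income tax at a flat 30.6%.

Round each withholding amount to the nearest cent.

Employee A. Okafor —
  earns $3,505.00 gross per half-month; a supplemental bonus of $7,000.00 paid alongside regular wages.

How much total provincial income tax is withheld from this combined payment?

$2,485.38

Provincial Income Tax: taxable = $3,505.00
  $86.40 + 13.49% × ($3,505.00 − $1,600.00) = $86.40 + 13.49% × $1,905.00 = $343.38
Supplemental (30.6% flat on bonus): 30.6% × $7,000.00 = $2,142.00
Total provincial income tax: $343.38 + $2,142.00 = $2,485.38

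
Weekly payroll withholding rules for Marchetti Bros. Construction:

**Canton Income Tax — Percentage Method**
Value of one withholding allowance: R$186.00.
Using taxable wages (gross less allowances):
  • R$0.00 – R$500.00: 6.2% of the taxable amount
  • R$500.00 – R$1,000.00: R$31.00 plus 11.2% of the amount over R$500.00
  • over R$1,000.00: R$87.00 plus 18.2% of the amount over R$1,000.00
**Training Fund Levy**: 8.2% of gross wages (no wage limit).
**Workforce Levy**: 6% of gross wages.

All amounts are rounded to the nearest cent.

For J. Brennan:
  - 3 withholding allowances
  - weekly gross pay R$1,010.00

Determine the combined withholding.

Canton Income Tax: taxable = R$1,010.00 − 3×R$186.00 = R$452.00
  6.2% × R$452.00 = R$28.02
Training Fund Levy: 8.2% × R$1,010.00 = R$82.82
Workforce Levy: 6% × R$1,010.00 = R$60.60
Total: R$28.02 + R$82.82 + R$60.60 = R$171.44

R$171.44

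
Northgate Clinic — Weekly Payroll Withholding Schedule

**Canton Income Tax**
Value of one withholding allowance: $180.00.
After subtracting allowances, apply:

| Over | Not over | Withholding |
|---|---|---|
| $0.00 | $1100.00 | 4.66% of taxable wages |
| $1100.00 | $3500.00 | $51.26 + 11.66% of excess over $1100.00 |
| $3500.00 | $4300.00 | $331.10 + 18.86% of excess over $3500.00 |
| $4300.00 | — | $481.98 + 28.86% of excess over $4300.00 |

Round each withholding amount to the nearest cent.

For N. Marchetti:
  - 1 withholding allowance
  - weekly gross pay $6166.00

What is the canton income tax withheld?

Canton Income Tax: taxable = $6166.00 − 1×$180.00 = $5986.00
  $481.98 + 28.86% × ($5986.00 − $4300.00) = $481.98 + 28.86% × $1686.00 = $968.56

$968.56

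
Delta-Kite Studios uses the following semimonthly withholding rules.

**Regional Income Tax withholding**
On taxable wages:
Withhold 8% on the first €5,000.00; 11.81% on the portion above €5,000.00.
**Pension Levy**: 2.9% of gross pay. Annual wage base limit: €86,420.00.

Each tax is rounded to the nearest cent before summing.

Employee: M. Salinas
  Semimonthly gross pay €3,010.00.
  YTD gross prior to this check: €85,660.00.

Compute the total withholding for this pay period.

Regional Income Tax: taxable = €3,010.00
  8% × €3,010.00 = €240.80
Pension Levy: cap €86,420.00 − YTD €85,660.00 = €760.00 subject; 2.9% × €760.00 = €22.04
Total: €240.80 + €22.04 = €262.84

€262.84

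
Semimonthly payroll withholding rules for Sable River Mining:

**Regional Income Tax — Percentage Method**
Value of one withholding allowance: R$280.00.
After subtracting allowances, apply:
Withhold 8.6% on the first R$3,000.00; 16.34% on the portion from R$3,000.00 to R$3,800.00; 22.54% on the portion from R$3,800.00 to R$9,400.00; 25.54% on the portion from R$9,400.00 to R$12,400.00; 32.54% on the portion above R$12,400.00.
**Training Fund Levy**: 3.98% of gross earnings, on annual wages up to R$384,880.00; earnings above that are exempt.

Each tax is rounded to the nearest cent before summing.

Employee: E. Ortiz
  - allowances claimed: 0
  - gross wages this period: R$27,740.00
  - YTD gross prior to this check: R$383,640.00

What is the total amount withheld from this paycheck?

Regional Income Tax: taxable = R$27,740.00
  R$2,417.16 + 32.54% × (R$27,740.00 − R$12,400.00) = R$2,417.16 + 32.54% × R$15,340.00 = R$7,408.80
Training Fund Levy: cap R$384,880.00 − YTD R$383,640.00 = R$1,240.00 subject; 3.98% × R$1,240.00 = R$49.35
Total: R$7,408.80 + R$49.35 = R$7,458.15

R$7,458.15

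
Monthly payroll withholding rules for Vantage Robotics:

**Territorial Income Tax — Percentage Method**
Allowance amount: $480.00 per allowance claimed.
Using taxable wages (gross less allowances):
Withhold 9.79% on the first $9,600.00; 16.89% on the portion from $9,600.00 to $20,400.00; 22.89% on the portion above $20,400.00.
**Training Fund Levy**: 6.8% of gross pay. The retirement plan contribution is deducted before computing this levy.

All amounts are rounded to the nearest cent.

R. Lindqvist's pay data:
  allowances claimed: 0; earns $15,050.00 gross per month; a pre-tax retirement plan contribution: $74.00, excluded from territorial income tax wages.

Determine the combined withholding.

$2,866.22

Territorial Income Tax: taxable = $15,050.00 − $74.00 = $14,976.00
  $939.84 + 16.89% × ($14,976.00 − $9,600.00) = $939.84 + 16.89% × $5,376.00 = $1,847.85
Training Fund Levy: 6.8% × $14,976.00 = $1,018.37
Total: $1,847.85 + $1,018.37 = $2,866.22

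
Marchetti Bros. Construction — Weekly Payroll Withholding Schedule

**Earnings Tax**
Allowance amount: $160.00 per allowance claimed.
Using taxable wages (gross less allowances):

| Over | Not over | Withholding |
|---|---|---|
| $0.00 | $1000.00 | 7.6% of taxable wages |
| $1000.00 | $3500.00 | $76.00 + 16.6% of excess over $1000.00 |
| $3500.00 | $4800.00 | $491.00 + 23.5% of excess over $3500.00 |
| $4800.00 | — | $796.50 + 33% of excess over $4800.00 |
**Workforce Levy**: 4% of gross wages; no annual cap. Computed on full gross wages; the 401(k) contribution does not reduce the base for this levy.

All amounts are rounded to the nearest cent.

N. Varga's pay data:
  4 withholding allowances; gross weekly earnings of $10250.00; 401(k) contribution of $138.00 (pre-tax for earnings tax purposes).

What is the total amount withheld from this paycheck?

Earnings Tax: taxable = $10250.00 − $138.00 − 4×$160.00 = $9472.00
  $796.50 + 33% × ($9472.00 − $4800.00) = $796.50 + 33% × $4672.00 = $2338.26
Workforce Levy: 4% × $10250.00 = $410.00
Total: $2338.26 + $410.00 = $2748.26

$2748.26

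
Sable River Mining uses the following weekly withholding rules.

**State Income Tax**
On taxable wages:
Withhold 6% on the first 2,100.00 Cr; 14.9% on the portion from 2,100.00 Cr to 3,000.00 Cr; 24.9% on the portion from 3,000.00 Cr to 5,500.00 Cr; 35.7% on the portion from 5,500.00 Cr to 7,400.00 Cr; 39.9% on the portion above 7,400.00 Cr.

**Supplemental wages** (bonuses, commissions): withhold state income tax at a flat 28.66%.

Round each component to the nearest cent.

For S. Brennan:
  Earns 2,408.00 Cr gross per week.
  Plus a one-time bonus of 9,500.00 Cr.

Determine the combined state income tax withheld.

2,894.59 Cr

State Income Tax: taxable = 2,408.00 Cr
  126.00 Cr + 14.9% × (2,408.00 Cr − 2,100.00 Cr) = 126.00 Cr + 14.9% × 308.00 Cr = 171.89 Cr
Supplemental (28.66% flat on bonus): 28.66% × 9,500.00 Cr = 2,722.70 Cr
Total state income tax: 171.89 Cr + 2,722.70 Cr = 2,894.59 Cr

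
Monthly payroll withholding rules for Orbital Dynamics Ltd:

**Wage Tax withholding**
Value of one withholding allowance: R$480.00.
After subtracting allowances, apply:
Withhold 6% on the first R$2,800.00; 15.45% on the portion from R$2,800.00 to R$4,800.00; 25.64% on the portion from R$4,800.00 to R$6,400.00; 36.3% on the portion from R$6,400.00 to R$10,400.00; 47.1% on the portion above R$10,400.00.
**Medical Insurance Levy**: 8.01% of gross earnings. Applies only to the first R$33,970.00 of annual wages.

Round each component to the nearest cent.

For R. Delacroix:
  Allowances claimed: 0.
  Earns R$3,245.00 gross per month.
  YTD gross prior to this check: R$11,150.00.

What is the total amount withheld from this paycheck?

Wage Tax: taxable = R$3,245.00
  R$168.00 + 15.45% × (R$3,245.00 − R$2,800.00) = R$168.00 + 15.45% × R$445.00 = R$236.75
Medical Insurance Levy: 8.01% × R$3,245.00 = R$259.92
Total: R$236.75 + R$259.92 = R$496.67

R$496.67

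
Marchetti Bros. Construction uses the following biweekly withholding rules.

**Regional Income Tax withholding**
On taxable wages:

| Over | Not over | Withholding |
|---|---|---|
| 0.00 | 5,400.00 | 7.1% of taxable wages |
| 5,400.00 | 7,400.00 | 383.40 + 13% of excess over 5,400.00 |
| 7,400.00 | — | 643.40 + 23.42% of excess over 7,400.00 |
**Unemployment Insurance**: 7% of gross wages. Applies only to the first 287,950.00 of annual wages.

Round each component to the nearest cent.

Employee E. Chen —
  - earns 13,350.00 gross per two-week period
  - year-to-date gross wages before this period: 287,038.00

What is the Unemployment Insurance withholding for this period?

63.84

Unemployment Insurance: cap 287,950.00 − YTD 287,038.00 = 912.00 subject; 7% × 912.00 = 63.84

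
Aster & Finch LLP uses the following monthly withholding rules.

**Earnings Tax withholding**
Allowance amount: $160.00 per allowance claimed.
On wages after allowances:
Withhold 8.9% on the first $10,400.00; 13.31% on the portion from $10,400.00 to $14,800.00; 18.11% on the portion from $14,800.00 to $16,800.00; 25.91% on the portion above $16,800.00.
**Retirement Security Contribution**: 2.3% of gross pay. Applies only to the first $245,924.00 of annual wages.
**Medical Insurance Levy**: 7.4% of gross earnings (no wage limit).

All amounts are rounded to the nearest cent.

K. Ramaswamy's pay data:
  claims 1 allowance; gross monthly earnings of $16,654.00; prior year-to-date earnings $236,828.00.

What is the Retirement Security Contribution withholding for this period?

Retirement Security Contribution: cap $245,924.00 − YTD $236,828.00 = $9,096.00 subject; 2.3% × $9,096.00 = $209.21

$209.21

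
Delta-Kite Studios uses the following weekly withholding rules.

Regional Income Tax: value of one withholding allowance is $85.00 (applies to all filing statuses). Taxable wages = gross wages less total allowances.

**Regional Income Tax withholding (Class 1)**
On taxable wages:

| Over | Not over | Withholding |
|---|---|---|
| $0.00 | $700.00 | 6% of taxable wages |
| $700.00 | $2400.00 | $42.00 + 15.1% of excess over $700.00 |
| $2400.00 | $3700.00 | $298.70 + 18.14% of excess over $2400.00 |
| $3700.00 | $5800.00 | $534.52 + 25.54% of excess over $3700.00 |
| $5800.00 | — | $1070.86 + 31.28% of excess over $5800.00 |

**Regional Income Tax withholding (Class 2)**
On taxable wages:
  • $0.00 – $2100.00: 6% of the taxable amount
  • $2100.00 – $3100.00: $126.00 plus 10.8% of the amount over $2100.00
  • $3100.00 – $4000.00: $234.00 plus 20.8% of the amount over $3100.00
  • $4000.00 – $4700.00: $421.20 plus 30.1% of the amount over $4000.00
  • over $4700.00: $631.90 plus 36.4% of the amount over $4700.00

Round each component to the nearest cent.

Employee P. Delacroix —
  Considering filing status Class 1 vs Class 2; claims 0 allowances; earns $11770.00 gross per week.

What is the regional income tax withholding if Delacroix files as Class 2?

$3205.38

Regional Income Tax (Class 2): taxable = $11770.00
  $631.90 + 36.4% × ($11770.00 − $4700.00) = $631.90 + 36.4% × $7070.00 = $3205.38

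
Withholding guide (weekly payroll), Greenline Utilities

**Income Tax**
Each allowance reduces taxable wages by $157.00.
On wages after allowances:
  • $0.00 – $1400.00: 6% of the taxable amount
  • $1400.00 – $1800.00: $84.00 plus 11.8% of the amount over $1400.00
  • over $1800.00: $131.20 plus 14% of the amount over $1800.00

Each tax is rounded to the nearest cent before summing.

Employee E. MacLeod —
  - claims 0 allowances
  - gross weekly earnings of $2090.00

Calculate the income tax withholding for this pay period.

$171.80

Income Tax: taxable = $2090.00
  $131.20 + 14% × ($2090.00 − $1800.00) = $131.20 + 14% × $290.00 = $171.80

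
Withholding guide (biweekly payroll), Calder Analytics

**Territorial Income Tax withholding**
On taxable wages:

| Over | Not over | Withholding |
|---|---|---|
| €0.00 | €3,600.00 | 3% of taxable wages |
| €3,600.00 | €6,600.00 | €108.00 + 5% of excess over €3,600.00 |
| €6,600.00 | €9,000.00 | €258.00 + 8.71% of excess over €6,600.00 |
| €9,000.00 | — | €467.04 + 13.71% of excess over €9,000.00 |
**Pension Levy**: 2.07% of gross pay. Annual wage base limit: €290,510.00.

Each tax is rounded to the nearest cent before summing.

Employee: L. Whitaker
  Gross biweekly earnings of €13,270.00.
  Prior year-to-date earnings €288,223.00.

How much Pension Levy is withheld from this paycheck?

€47.34

Pension Levy: cap €290,510.00 − YTD €288,223.00 = €2,287.00 subject; 2.07% × €2,287.00 = €47.34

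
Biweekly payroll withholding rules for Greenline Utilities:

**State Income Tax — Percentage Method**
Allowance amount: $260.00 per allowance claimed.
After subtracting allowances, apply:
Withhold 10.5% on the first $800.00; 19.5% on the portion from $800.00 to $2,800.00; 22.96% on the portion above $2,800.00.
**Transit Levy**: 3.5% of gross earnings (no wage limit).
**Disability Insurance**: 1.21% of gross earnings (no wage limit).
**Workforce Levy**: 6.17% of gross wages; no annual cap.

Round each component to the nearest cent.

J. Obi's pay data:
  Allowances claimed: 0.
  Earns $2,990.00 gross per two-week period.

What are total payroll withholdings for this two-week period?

State Income Tax: taxable = $2,990.00
  $474.00 + 22.96% × ($2,990.00 − $2,800.00) = $474.00 + 22.96% × $190.00 = $517.62
Transit Levy: 3.5% × $2,990.00 = $104.65
Disability Insurance: 1.21% × $2,990.00 = $36.18
Workforce Levy: 6.17% × $2,990.00 = $184.48
Total: $517.62 + $104.65 + $36.18 + $184.48 = $842.93

$842.93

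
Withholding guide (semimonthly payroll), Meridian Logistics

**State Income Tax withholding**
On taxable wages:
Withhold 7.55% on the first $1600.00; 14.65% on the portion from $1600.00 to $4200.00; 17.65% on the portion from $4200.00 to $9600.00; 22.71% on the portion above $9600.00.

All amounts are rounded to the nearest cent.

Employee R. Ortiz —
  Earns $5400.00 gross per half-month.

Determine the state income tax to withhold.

$713.50

State Income Tax: taxable = $5400.00
  $501.70 + 17.65% × ($5400.00 − $4200.00) = $501.70 + 17.65% × $1200.00 = $713.50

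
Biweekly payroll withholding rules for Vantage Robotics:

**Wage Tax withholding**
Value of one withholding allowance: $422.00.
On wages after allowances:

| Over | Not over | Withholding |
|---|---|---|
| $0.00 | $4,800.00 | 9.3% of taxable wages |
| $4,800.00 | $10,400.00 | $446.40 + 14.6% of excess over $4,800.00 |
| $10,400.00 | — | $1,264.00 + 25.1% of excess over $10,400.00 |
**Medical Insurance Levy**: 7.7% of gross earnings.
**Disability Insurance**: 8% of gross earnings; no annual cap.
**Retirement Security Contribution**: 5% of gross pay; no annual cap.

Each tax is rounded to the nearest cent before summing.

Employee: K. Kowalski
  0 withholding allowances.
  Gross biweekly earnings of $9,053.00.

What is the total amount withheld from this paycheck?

Wage Tax: taxable = $9,053.00
  $446.40 + 14.6% × ($9,053.00 − $4,800.00) = $446.40 + 14.6% × $4,253.00 = $1,067.34
Medical Insurance Levy: 7.7% × $9,053.00 = $697.08
Disability Insurance: 8% × $9,053.00 = $724.24
Retirement Security Contribution: 5% × $9,053.00 = $452.65
Total: $1,067.34 + $697.08 + $724.24 + $452.65 = $2,941.31

$2,941.31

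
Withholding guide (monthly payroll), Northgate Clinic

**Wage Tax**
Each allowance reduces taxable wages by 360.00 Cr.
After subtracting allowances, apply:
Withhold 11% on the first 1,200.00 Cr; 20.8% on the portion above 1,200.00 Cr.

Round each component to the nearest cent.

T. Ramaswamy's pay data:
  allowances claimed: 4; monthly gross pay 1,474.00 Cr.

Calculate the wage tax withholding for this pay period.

Wage Tax: taxable = 1,474.00 Cr − 4×360.00 Cr = 34.00 Cr
  11% × 34.00 Cr = 3.74 Cr

3.74 Cr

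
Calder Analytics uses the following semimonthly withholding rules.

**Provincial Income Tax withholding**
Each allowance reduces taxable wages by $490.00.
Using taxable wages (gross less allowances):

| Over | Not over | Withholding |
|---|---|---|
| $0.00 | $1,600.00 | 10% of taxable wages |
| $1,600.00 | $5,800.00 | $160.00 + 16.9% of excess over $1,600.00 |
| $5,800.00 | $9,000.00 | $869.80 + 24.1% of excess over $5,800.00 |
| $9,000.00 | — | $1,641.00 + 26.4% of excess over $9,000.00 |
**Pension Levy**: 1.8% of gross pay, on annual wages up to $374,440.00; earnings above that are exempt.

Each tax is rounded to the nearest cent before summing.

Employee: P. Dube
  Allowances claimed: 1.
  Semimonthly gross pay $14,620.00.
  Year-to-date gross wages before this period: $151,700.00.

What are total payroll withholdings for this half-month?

Provincial Income Tax: taxable = $14,620.00 − 1×$490.00 = $14,130.00
  $1,641.00 + 26.4% × ($14,130.00 − $9,000.00) = $1,641.00 + 26.4% × $5,130.00 = $2,995.32
Pension Levy: 1.8% × $14,620.00 = $263.16
Total: $2,995.32 + $263.16 = $3,258.48

$3,258.48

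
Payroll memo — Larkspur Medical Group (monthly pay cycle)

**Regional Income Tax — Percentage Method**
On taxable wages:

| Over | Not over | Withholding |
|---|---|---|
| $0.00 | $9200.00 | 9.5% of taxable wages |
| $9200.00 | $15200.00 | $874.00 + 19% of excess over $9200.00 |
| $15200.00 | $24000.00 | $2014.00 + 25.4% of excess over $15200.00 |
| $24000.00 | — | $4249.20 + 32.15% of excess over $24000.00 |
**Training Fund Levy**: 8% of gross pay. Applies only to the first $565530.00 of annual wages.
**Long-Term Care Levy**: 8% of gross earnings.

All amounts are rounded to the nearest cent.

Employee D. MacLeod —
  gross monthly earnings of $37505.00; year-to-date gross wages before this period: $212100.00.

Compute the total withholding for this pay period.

$14591.86

Regional Income Tax: taxable = $37505.00
  $4249.20 + 32.15% × ($37505.00 − $24000.00) = $4249.20 + 32.15% × $13505.00 = $8591.06
Training Fund Levy: 8% × $37505.00 = $3000.40
Long-Term Care Levy: 8% × $37505.00 = $3000.40
Total: $8591.06 + $3000.40 + $3000.40 = $14591.86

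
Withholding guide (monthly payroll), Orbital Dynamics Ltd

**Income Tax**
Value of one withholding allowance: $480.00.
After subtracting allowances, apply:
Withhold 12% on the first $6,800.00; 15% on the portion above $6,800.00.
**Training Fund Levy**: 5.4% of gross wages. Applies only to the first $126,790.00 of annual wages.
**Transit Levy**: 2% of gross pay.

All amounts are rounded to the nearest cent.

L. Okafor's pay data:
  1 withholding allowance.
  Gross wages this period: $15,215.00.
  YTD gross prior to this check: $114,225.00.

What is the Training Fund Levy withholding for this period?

$678.51

Training Fund Levy: cap $126,790.00 − YTD $114,225.00 = $12,565.00 subject; 5.4% × $12,565.00 = $678.51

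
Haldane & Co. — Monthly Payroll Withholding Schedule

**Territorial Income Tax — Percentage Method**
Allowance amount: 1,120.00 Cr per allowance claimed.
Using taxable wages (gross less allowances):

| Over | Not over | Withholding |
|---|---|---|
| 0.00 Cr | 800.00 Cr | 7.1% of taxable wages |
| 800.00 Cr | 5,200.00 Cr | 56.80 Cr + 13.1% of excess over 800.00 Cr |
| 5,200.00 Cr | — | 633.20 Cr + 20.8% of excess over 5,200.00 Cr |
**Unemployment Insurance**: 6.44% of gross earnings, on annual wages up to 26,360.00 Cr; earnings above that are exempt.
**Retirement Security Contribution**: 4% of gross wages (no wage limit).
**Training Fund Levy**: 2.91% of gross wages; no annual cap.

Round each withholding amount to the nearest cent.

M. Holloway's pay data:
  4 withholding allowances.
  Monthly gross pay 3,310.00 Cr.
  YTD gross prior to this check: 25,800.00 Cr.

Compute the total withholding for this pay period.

Territorial Income Tax: taxable = 3,310.00 Cr − 4×1,120.00 Cr = -1,170.00 Cr
  Taxable ≤ 0 → 0.00 Cr
Unemployment Insurance: cap 26,360.00 Cr − YTD 25,800.00 Cr = 560.00 Cr subject; 6.44% × 560.00 Cr = 36.06 Cr
Retirement Security Contribution: 4% × 3,310.00 Cr = 132.40 Cr
Training Fund Levy: 2.91% × 3,310.00 Cr = 96.32 Cr
Total: 0.00 Cr + 36.06 Cr + 132.40 Cr + 96.32 Cr = 264.78 Cr

264.78 Cr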